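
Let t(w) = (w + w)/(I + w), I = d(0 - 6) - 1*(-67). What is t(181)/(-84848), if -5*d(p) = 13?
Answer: -905/52054248 ≈ -1.7386e-5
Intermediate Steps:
d(p) = -13/5 (d(p) = -⅕*13 = -13/5)
I = 322/5 (I = -13/5 - 1*(-67) = -13/5 + 67 = 322/5 ≈ 64.400)
t(w) = 2*w/(322/5 + w) (t(w) = (w + w)/(322/5 + w) = (2*w)/(322/5 + w) = 2*w/(322/5 + w))
t(181)/(-84848) = (10*181/(322 + 5*181))/(-84848) = (10*181/(322 + 905))*(-1/84848) = (10*181/1227)*(-1/84848) = (10*181*(1/1227))*(-1/84848) = (1810/1227)*(-1/84848) = -905/52054248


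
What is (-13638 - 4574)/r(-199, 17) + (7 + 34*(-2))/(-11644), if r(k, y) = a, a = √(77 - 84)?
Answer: 61/11644 + 18212*I*√7/7 ≈ 0.0052387 + 6883.5*I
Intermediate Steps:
a = I*√7 (a = √(-7) = I*√7 ≈ 2.6458*I)
r(k, y) = I*√7
(-13638 - 4574)/r(-199, 17) + (7 + 34*(-2))/(-11644) = (-13638 - 4574)/((I*√7)) + (7 + 34*(-2))/(-11644) = -(-18212)*I*√7/7 + (7 - 68)*(-1/11644) = 18212*I*√7/7 - 61*(-1/11644) = 18212*I*√7/7 + 61/11644 = 61/11644 + 18212*I*√7/7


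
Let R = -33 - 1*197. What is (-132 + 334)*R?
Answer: -46460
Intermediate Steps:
R = -230 (R = -33 - 197 = -230)
(-132 + 334)*R = (-132 + 334)*(-230) = 202*(-230) = -46460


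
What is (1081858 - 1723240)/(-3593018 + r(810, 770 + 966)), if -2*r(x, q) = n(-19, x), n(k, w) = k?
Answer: 427588/2395339 ≈ 0.17851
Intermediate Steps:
r(x, q) = 19/2 (r(x, q) = -1/2*(-19) = 19/2)
(1081858 - 1723240)/(-3593018 + r(810, 770 + 966)) = (1081858 - 1723240)/(-3593018 + 19/2) = -641382/(-7186017/2) = -641382*(-2/7186017) = 427588/2395339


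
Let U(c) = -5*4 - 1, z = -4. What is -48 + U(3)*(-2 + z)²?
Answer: -804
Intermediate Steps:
U(c) = -21 (U(c) = -20 - 1 = -21)
-48 + U(3)*(-2 + z)² = -48 - 21*(-2 - 4)² = -48 - 21*(-6)² = -48 - 21*36 = -48 - 756 = -804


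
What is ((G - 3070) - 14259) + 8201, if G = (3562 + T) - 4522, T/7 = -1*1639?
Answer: -21561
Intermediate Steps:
T = -11473 (T = 7*(-1*1639) = 7*(-1639) = -11473)
G = -12433 (G = (3562 - 11473) - 4522 = -7911 - 4522 = -12433)
((G - 3070) - 14259) + 8201 = ((-12433 - 3070) - 14259) + 8201 = (-15503 - 14259) + 8201 = -29762 + 8201 = -21561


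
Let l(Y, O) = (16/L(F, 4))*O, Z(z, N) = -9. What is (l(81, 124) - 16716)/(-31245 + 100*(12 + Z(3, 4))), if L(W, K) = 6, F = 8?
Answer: 49156/92835 ≈ 0.52950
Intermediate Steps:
l(Y, O) = 8*O/3 (l(Y, O) = (16/6)*O = (16*(⅙))*O = 8*O/3)
(l(81, 124) - 16716)/(-31245 + 100*(12 + Z(3, 4))) = ((8/3)*124 - 16716)/(-31245 + 100*(12 - 9)) = (992/3 - 16716)/(-31245 + 100*3) = -49156/(3*(-31245 + 300)) = -49156/3/(-30945) = -49156/3*(-1/30945) = 49156/92835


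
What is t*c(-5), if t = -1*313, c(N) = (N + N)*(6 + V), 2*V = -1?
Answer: 17215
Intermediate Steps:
V = -½ (V = (½)*(-1) = -½ ≈ -0.50000)
c(N) = 11*N (c(N) = (N + N)*(6 - ½) = (2*N)*(11/2) = 11*N)
t = -313
t*c(-5) = -3443*(-5) = -313*(-55) = 17215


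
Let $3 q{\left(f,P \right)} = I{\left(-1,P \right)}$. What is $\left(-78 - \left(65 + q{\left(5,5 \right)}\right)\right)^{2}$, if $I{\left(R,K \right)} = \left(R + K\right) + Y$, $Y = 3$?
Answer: $\frac{190096}{9} \approx 21122.0$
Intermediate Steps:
$I{\left(R,K \right)} = 3 + K + R$ ($I{\left(R,K \right)} = \left(R + K\right) + 3 = \left(K + R\right) + 3 = 3 + K + R$)
$q{\left(f,P \right)} = \frac{2}{3} + \frac{P}{3}$ ($q{\left(f,P \right)} = \frac{3 + P - 1}{3} = \frac{2 + P}{3} = \frac{2}{3} + \frac{P}{3}$)
$\left(-78 - \left(65 + q{\left(5,5 \right)}\right)\right)^{2} = \left(-78 - \left(\frac{197}{3} + \frac{5}{3}\right)\right)^{2} = \left(-78 - \frac{202}{3}\right)^{2} = \left(- \frac{436}{3}\right)^{2} = \frac{190096}{9}$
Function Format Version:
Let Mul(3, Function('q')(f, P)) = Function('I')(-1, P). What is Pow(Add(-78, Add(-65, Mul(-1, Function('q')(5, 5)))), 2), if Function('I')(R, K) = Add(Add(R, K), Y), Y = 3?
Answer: Rational(190096, 9) ≈ 21122.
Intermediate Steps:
Function('I')(R, K) = Add(3, K, R) (Function('I')(R, K) = Add(Add(R, K), 3) = Add(Add(K, R), 3) = Add(3, K, R))
Function('q')(f, P) = Add(Rational(2, 3), Mul(Rational(1, 3), P)) (Function('q')(f, P) = Mul(Rational(1, 3), Add(3, P, -1)) = Mul(Rational(1, 3), Add(2, P)) = Add(Rational(2, 3), Mul(Rational(1, 3), P)))
Pow(Add(-78, Add(-65, Mul(-1, Function('q')(5, 5)))), 2) = Pow(Add(-78, Add(-65, Mul(-1, Add(Rational(2, 3), Mul(Rational(1, 3), 5))))), 2) = Pow(Add(-78, Add(-65, Mul(-1, Add(Rational(2, 3), Rational(5, 3))))), 2) = Pow(Add(-78, Add(-65, Mul(-1, Rational(7, 3)))), 2) = Pow(Add(-78, Add(-65, Rational(-7, 3))), 2) = Pow(Add(-78, Rational(-202, 3)), 2) = Pow(Rational(-436, 3), 2) = Rational(190096, 9)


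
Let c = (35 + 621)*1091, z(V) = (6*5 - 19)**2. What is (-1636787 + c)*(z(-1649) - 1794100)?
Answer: 1652417911089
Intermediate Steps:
z(V) = 121 (z(V) = (30 - 19)**2 = 11**2 = 121)
c = 715696 (c = 656*1091 = 715696)
(-1636787 + c)*(z(-1649) - 1794100) = (-1636787 + 715696)*(121 - 1794100) = -921091*(-1793979) = 1652417911089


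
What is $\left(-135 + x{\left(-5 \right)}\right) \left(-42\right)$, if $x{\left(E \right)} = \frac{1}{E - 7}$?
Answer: $\frac{11347}{2} \approx 5673.5$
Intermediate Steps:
$x{\left(E \right)} = \frac{1}{-7 + E}$
$\left(-135 + x{\left(-5 \right)}\right) \left(-42\right) = \left(-135 + \frac{1}{-7 - 5}\right) \left(-42\right) = \left(-135 + \frac{1}{-12}\right) \left(-42\right) = \left(-135 - \frac{1}{12}\right) \left(-42\right) = \left(- \frac{1621}{12}\right) \left(-42\right) = \frac{11347}{2}$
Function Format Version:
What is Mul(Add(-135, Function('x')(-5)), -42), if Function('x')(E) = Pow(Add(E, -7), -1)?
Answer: Rational(11347, 2) ≈ 5673.5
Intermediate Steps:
Function('x')(E) = Pow(Add(-7, E), -1)
Mul(Add(-135, Function('x')(-5)), -42) = Mul(Add(-135, Pow(Add(-7, -5), -1)), -42) = Mul(Add(-135, Pow(-12, -1)), -42) = Mul(Add(-135, Rational(-1, 12)), -42) = Mul(Rational(-1621, 12), -42) = Rational(11347, 2)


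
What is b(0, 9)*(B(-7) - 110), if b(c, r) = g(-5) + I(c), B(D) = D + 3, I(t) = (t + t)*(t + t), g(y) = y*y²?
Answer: 14250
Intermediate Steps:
g(y) = y³
I(t) = 4*t² (I(t) = (2*t)*(2*t) = 4*t²)
B(D) = 3 + D
b(c, r) = -125 + 4*c² (b(c, r) = (-5)³ + 4*c² = -125 + 4*c²)
b(0, 9)*(B(-7) - 110) = (-125 + 4*0²)*((3 - 7) - 110) = (-125 + 4*0)*(-4 - 110) = (-125 + 0)*(-114) = -125*(-114) = 14250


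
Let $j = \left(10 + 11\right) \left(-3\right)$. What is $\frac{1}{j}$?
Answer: $- \frac{1}{63} \approx -0.015873$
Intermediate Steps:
$j = -63$ ($j = 21 \left(-3\right) = -63$)
$\frac{1}{j} = \frac{1}{-63} = - \frac{1}{63}$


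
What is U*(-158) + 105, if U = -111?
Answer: 17643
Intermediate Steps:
U*(-158) + 105 = -111*(-158) + 105 = 17538 + 105 = 17643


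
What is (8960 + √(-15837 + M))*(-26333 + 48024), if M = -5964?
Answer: 194351360 + 281983*I*√129 ≈ 1.9435e+8 + 3.2027e+6*I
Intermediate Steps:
(8960 + √(-15837 + M))*(-26333 + 48024) = (8960 + √(-15837 - 5964))*(-26333 + 48024) = (8960 + √(-21801))*21691 = (8960 + 13*I*√129)*21691 = 194351360 + 281983*I*√129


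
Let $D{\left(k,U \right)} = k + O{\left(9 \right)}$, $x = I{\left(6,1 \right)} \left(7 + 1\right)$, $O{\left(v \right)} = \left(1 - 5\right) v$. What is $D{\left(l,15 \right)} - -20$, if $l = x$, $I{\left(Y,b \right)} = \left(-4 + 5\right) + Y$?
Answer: $40$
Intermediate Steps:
$O{\left(v \right)} = - 4 v$
$I{\left(Y,b \right)} = 1 + Y$
$x = 56$ ($x = \left(1 + 6\right) \left(7 + 1\right) = 7 \cdot 8 = 56$)
$l = 56$
$D{\left(k,U \right)} = -36 + k$ ($D{\left(k,U \right)} = k - 36 = -36 + k$)
$D{\left(l,15 \right)} - -20 = \left(-36 + 56\right) - -20 = 20 + 20 = 40$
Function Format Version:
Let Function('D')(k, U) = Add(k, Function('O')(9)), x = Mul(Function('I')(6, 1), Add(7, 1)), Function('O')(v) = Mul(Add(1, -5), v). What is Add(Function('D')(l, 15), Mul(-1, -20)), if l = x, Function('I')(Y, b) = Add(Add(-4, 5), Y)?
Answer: 40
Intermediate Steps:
Function('O')(v) = Mul(-4, v)
Function('I')(Y, b) = Add(1, Y)
x = 56 (x = Mul(Add(1, 6), Add(7, 1)) = Mul(7, 8) = 56)
l = 56
Function('D')(k, U) = Add(-36, k) (Function('D')(k, U) = Add(k, Mul(-4, 9)) = Add(k, -36) = Add(-36, k))
Add(Function('D')(l, 15), Mul(-1, -20)) = Add(Add(-36, 56), Mul(-1, -20)) = Add(20, 20) = 40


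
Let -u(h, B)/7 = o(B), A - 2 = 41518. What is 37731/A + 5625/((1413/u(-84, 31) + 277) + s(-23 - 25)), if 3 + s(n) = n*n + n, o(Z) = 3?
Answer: 761764903/238587760 ≈ 3.1928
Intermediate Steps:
A = 41520 (A = 2 + 41518 = 41520)
u(h, B) = -21 (u(h, B) = -7*3 = -21)
s(n) = -3 + n + n**2 (s(n) = -3 + (n*n + n) = -3 + (n**2 + n) = -3 + (n + n**2) = -3 + n + n**2)
37731/A + 5625/((1413/u(-84, 31) + 277) + s(-23 - 25)) = 37731/41520 + 5625/((1413/(-21) + 277) + (-3 + (-23 - 25) + (-23 - 25)**2)) = 37731*(1/41520) + 5625/((1413*(-1/21) + 277) + (-3 - 48 + (-48)**2)) = 12577/13840 + 5625/((-471/7 + 277) + (-3 - 48 + 2304)) = 12577/13840 + 5625/(1468/7 + 2253) = 12577/13840 + 5625/(17239/7) = 12577/13840 + 5625*(7/17239) = 12577/13840 + 39375/17239 = 761764903/238587760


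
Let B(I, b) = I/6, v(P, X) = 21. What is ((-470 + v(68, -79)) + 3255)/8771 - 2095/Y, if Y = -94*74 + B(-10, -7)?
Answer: 113695373/183077083 ≈ 0.62102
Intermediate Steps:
B(I, b) = I/6 (B(I, b) = I*(⅙) = I/6)
Y = -20873/3 (Y = -94*74 + (⅙)*(-10) = -6956 - 5/3 = -20873/3 ≈ -6957.7)
((-470 + v(68, -79)) + 3255)/8771 - 2095/Y = ((-470 + 21) + 3255)/8771 - 2095/(-20873/3) = (-449 + 3255)*(1/8771) - 2095*(-3/20873) = 2806*(1/8771) + 6285/20873 = 2806/8771 + 6285/20873 = 113695373/183077083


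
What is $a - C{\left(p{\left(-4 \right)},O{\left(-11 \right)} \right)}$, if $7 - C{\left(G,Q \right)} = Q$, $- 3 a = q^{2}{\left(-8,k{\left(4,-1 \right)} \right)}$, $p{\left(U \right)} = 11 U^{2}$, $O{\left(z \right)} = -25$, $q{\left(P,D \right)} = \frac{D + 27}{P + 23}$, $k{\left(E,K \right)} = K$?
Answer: $- \frac{22276}{675} \approx -33.001$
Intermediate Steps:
$q{\left(P,D \right)} = \frac{27 + D}{23 + P}$
$a = - \frac{676}{675}$ ($a = - \frac{\left(\frac{27 - 1}{23 - 8}\right)^{2}}{3} = - \frac{\left(\frac{1}{15} \cdot 26\right)^{2}}{3} = - \frac{\left(\frac{26}{15}\right)^{2}}{3} = \left(- \frac{1}{3}\right) \frac{676}{225} = - \frac{676}{675} \approx -1.0015$)
$C{\left(G,Q \right)} = 7 - Q$
$a - C{\left(p{\left(-4 \right)},O{\left(-11 \right)} \right)} = - \frac{676}{675} - \left(7 - -25\right) = - \frac{676}{675} - \left(7 + 25\right) = - \frac{676}{675} - 32 = - \frac{22276}{675}$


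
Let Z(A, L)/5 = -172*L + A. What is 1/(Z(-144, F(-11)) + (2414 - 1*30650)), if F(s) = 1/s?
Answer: -11/317656 ≈ -3.4629e-5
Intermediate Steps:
F(s) = 1/s
Z(A, L) = -860*L + 5*A (Z(A, L) = 5*(-172*L + A) = 5*(A - 172*L) = -860*L + 5*A)
1/(Z(-144, F(-11)) + (2414 - 1*30650)) = 1/((-860/(-11) + 5*(-144)) + (2414 - 1*30650)) = 1/((-860*(-1/11) - 720) + (2414 - 30650)) = 1/((860/11 - 720) - 28236) = 1/(-7060/11 - 28236) = 1/(-317656/11) = -11/317656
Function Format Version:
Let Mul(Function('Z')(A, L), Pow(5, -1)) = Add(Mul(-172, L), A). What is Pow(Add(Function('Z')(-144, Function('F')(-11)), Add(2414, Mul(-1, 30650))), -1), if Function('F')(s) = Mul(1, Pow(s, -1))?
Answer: Rational(-11, 317656) ≈ -3.4629e-5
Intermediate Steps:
Function('F')(s) = Pow(s, -1)
Function('Z')(A, L) = Add(Mul(-860, L), Mul(5, A)) (Function('Z')(A, L) = Mul(5, Add(Mul(-172, L), A)) = Mul(5, Add(A, Mul(-172, L))) = Add(Mul(-860, L), Mul(5, A)))
Pow(Add(Function('Z')(-144, Function('F')(-11)), Add(2414, Mul(-1, 30650))), -1) = Pow(Add(Add(Mul(-860, Pow(-11, -1)), Mul(5, -144)), Add(2414, Mul(-1, 30650))), -1) = Pow(Add(Add(Mul(-860, Rational(-1, 11)), -720), Add(2414, -30650)), -1) = Pow(Add(Add(Rational(860, 11), -720), -28236), -1) = Pow(Add(Rational(-7060, 11), -28236), -1) = Pow(Rational(-317656, 11), -1) = Rational(-11, 317656)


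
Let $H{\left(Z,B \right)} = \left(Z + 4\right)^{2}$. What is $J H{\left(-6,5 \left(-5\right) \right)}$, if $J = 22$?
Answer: $88$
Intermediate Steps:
$H{\left(Z,B \right)} = \left(4 + Z\right)^{2}$
$J H{\left(-6,5 \left(-5\right) \right)} = 22 \left(4 - 6\right)^{2} = 22 \left(-2\right)^{2} = 22 \cdot 4 = 88$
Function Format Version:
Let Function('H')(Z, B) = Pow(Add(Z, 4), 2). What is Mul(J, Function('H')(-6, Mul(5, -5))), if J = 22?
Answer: 88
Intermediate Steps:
Function('H')(Z, B) = Pow(Add(4, Z), 2)
Mul(J, Function('H')(-6, Mul(5, -5))) = Mul(22, Pow(Add(4, -6), 2)) = Mul(22, Pow(-2, 2)) = Mul(22, 4) = 88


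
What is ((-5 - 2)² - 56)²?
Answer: 49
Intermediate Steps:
((-5 - 2)² - 56)² = ((-7)² - 56)² = (49 - 56)² = (-7)² = 49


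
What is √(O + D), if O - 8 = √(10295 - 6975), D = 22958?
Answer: √(22966 + 2*√830) ≈ 151.74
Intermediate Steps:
O = 8 + 2*√830 (O = 8 + √(10295 - 6975) = 8 + √3320 = 8 + 2*√830 ≈ 65.619)
√(O + D) = √((8 + 2*√830) + 22958) = √(22966 + 2*√830)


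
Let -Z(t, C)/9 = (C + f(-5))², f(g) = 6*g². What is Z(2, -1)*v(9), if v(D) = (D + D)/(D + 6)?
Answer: -1198854/5 ≈ -2.3977e+5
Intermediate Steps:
Z(t, C) = -9*(150 + C)² (Z(t, C) = -9*(C + 6*(-5)²)² = -9*(C + 6*25)² = -9*(C + 150)² = -9*(150 + C)²)
v(D) = 2*D/(6 + D) (v(D) = (2*D)/(6 + D) = 2*D/(6 + D))
Z(2, -1)*v(9) = (-9*(150 - 1)²)*(2*9/(6 + 9)) = (-9*149²)*(2*9/15) = (-9*22201)*(2*9*(1/15)) = -199809*6/5 = -1198854/5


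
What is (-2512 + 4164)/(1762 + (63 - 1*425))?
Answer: 59/50 ≈ 1.1800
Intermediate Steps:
(-2512 + 4164)/(1762 + (63 - 1*425)) = 1652/(1762 + (63 - 425)) = 1652/(1762 - 362) = 1652/1400 = 1652*(1/1400) = 59/50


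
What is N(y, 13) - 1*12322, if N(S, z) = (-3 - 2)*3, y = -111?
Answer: -12337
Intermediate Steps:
N(S, z) = -15 (N(S, z) = -5*3 = -15)
N(y, 13) - 1*12322 = -15 - 1*12322 = -15 - 12322 = -12337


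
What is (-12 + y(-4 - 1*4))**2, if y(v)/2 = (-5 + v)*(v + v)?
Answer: 163216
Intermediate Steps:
y(v) = 4*v*(-5 + v) (y(v) = 2*((-5 + v)*(v + v)) = 2*((-5 + v)*(2*v)) = 2*(2*v*(-5 + v)) = 4*v*(-5 + v))
(-12 + y(-4 - 1*4))**2 = (-12 + 4*(-4 - 1*4)*(-5 + (-4 - 1*4)))**2 = (-12 + 4*(-4 - 4)*(-5 + (-4 - 4)))**2 = (-12 + 4*(-8)*(-5 - 8))**2 = (-12 + 4*(-8)*(-13))**2 = (-12 + 416)**2 = 404**2 = 163216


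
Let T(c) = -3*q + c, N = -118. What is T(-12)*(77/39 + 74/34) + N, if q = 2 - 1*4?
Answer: -31582/221 ≈ -142.91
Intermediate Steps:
q = -2 (q = 2 - 4 = -2)
T(c) = 6 + c (T(c) = -3*(-2) + c = 6 + c)
T(-12)*(77/39 + 74/34) + N = (6 - 12)*(77/39 + 74/34) - 118 = -6*(77*(1/39) + 74*(1/34)) - 118 = -6*(77/39 + 37/17) - 118 = -6*2752/663 - 118 = -5504/221 - 118 = -31582/221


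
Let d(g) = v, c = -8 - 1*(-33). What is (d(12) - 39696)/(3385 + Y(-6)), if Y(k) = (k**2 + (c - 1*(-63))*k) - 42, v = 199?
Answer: -39497/2851 ≈ -13.854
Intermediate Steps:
c = 25 (c = -8 + 33 = 25)
Y(k) = -42 + k**2 + 88*k (Y(k) = (k**2 + (25 - 1*(-63))*k) - 42 = (k**2 + (25 + 63)*k) - 42 = (k**2 + 88*k) - 42 = -42 + k**2 + 88*k)
d(g) = 199
(d(12) - 39696)/(3385 + Y(-6)) = (199 - 39696)/(3385 + (-42 + (-6)**2 + 88*(-6))) = -39497/(3385 + (-42 + 36 - 528)) = -39497/(3385 - 534) = -39497/2851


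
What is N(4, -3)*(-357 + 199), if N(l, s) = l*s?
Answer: 1896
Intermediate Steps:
N(4, -3)*(-357 + 199) = (4*(-3))*(-357 + 199) = -12*(-158) = 1896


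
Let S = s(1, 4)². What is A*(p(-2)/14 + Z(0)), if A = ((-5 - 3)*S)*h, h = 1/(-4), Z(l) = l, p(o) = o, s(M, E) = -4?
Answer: -32/7 ≈ -4.5714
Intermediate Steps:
h = -¼ ≈ -0.25000
S = 16 (S = (-4)² = 16)
A = 32 (A = ((-5 - 3)*16)*(-¼) = -8*16*(-¼) = -128*(-¼) = 32)
A*(p(-2)/14 + Z(0)) = 32*(-2/14 + 0) = 32*(-2*1/14 + 0) = 32*(-⅐ + 0) = 32*(-⅐) = -32/7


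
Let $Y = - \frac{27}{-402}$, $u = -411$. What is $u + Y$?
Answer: $- \frac{55065}{134} \approx -410.93$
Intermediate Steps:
$Y = \frac{9}{134}$ ($Y = \left(-27\right) \left(- \frac{1}{402}\right) = \frac{9}{134} \approx 0.067164$)
$u + Y = -411 + \frac{9}{134} = - \frac{55065}{134}$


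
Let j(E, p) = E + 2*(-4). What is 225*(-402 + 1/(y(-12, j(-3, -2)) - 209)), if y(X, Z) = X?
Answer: -19989675/221 ≈ -90451.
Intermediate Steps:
j(E, p) = -8 + E (j(E, p) = E - 8 = -8 + E)
225*(-402 + 1/(y(-12, j(-3, -2)) - 209)) = 225*(-402 + 1/(-12 - 209)) = 225*(-402 + 1/(-221)) = 225*(-402 - 1/221) = 225*(-88843/221) = -19989675/221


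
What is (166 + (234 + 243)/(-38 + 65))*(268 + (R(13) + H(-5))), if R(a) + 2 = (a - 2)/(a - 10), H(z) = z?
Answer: 437494/9 ≈ 48610.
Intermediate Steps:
R(a) = -2 + (-2 + a)/(-10 + a) (R(a) = -2 + (a - 2)/(a - 10) = -2 + (-2 + a)/(-10 + a))
(166 + (234 + 243)/(-38 + 65))*(268 + (R(13) + H(-5))) = (166 + (234 + 243)/(-38 + 65))*(268 + ((18 - 1*13)/(-10 + 13) - 5)) = (166 + 477/27)*(268 + ((18 - 13)/3 - 5)) = (166 + 477*(1/27))*(268 + ((⅓)*5 - 5)) = (166 + 53/3)*(268 + (5/3 - 5)) = 551*(268 - 10/3)/3 = (551/3)*(794/3) = 437494/9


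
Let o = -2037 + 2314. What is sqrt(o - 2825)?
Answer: 14*I*sqrt(13) ≈ 50.478*I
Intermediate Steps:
o = 277
sqrt(o - 2825) = sqrt(277 - 2825) = sqrt(-2548) = 14*I*sqrt(13)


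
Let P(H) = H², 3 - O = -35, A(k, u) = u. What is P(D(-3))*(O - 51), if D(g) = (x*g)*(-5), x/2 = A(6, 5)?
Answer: -292500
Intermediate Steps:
O = 38 (O = 3 - 1*(-35) = 3 + 35 = 38)
x = 10 (x = 2*5 = 10)
D(g) = -50*g (D(g) = (10*g)*(-5) = -50*g)
P(D(-3))*(O - 51) = (-50*(-3))²*(38 - 51) = 150²*(-13) = 22500*(-13) = -292500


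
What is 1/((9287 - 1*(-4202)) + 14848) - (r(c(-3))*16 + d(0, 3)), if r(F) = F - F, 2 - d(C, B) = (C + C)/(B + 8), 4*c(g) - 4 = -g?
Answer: -56673/28337 ≈ -2.0000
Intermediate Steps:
c(g) = 1 - g/4 (c(g) = 1 + (-g)/4 = 1 - g/4)
d(C, B) = 2 - 2*C/(8 + B) (d(C, B) = 2 - (C + C)/(B + 8) = 2 - 2*C/(8 + B))
r(F) = 0
1/((9287 - 1*(-4202)) + 14848) - (r(c(-3))*16 + d(0, 3)) = 1/((9287 - 1*(-4202)) + 14848) - (0*16 + 2*(8 + 3 - 1*0)/(8 + 3)) = 1/((9287 + 4202) + 14848) - (0 + 2*(8 + 3 + 0)/11) = 1/(13489 + 14848) - (0 + 2*(1/11)*11) = 1/28337 - (0 + 2) = 1/28337 - 1*2 = 1/28337 - 2 = -56673/28337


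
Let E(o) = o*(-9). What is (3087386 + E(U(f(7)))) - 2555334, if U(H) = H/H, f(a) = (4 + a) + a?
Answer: 532043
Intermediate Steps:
f(a) = 4 + 2*a
U(H) = 1
E(o) = -9*o
(3087386 + E(U(f(7)))) - 2555334 = (3087386 - 9*1) - 2555334 = (3087386 - 9) - 2555334 = 3087377 - 2555334 = 532043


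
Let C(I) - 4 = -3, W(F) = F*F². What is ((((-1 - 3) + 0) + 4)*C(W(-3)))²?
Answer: 0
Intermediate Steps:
W(F) = F³
C(I) = 1 (C(I) = 4 - 3 = 1)
((((-1 - 3) + 0) + 4)*C(W(-3)))² = ((((-1 - 3) + 0) + 4)*1)² = (((-4 + 0) + 4)*1)² = ((-4 + 4)*1)² = (0*1)² = 0² = 0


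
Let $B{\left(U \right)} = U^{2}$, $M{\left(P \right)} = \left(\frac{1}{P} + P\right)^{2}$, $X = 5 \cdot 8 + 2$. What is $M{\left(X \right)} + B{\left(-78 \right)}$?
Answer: $\frac{13847401}{1764} \approx 7850.0$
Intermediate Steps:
$X = 42$ ($X = 40 + 2 = 42$)
$M{\left(P \right)} = \left(P + \frac{1}{P}\right)^{2}$
$M{\left(X \right)} + B{\left(-78 \right)} = \frac{\left(1 + 42^{2}\right)^{2}}{1764} + \left(-78\right)^{2} = \frac{\left(1 + 1764\right)^{2}}{1764} + 6084 = \frac{1765^{2}}{1764} + 6084 = \frac{1}{1764} \cdot 3115225 + 6084 = \frac{3115225}{1764} + 6084 = \frac{13847401}{1764}$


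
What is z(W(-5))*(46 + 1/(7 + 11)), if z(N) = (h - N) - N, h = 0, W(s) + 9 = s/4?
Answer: 33989/36 ≈ 944.14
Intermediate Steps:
W(s) = -9 + s/4
z(N) = -2*N (z(N) = (0 - N) - N = -N - N = -2*N)
z(W(-5))*(46 + 1/(7 + 11)) = (-2*(-9 + (¼)*(-5)))*(46 + 1/(7 + 11)) = (-2*(-9 - 5/4))*(46 + 1/18) = (-2*(-41/4))*(46 + 1/18) = (41/2)*(829/18) = 33989/36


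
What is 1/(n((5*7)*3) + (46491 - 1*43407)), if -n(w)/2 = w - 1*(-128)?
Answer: 1/2618 ≈ 0.00038197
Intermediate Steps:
n(w) = -256 - 2*w (n(w) = -2*(w - 1*(-128)) = -2*(w + 128) = -2*(128 + w) = -256 - 2*w)
1/(n((5*7)*3) + (46491 - 1*43407)) = 1/((-256 - 2*5*7*3) + (46491 - 1*43407)) = 1/((-256 - 70*3) + (46491 - 43407)) = 1/((-256 - 2*105) + 3084) = 1/((-256 - 210) + 3084) = 1/(-466 + 3084) = 1/2618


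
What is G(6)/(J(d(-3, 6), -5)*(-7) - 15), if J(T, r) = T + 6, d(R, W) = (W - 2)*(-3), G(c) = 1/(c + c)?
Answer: 1/324 ≈ 0.0030864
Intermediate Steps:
G(c) = 1/(2*c)
d(R, W) = 6 - 3*W (d(R, W) = (-2 + W)*(-3) = 6 - 3*W)
J(T, r) = 6 + T
G(6)/(J(d(-3, 6), -5)*(-7) - 15) = ((½)/6)/((6 + (6 - 3*6))*(-7) - 15) = ((½)*(⅙))/((6 + (6 - 18))*(-7) - 15) = 1/(12*((6 - 12)*(-7) - 15)) = 1/(12*(-6*(-7) - 15)) = 1/(12*(42 - 15)) = (1/12)/27 = (1/12)*(1/27) = 1/324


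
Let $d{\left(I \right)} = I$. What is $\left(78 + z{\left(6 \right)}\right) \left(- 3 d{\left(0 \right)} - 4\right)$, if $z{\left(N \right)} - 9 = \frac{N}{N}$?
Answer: $-352$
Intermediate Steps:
$z{\left(N \right)} = 10$ ($z{\left(N \right)} = 9 + \frac{N}{N} = 9 + 1 = 10$)
$\left(78 + z{\left(6 \right)}\right) \left(- 3 d{\left(0 \right)} - 4\right) = \left(78 + 10\right) \left(\left(-3\right) 0 - 4\right) = 88 \left(0 - 4\right) = 88 \left(-4\right) = -352$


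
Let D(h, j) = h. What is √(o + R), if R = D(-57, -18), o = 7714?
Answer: √7657 ≈ 87.504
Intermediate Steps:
R = -57
√(o + R) = √(7714 - 57) = √7657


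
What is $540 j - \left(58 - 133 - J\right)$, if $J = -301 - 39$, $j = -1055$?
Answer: $-569965$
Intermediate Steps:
$J = -340$ ($J = -301 - 39 = -340$)
$540 j - \left(58 - 133 - J\right) = 540 \left(-1055\right) - \left(398 - 133\right) = -569700 - 265 = -569965$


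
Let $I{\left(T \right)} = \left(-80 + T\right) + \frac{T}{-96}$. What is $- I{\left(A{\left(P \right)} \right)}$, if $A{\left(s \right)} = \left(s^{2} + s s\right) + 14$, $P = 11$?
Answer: $- \frac{520}{3} \approx -173.33$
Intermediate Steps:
$A{\left(s \right)} = 14 + 2 s^{2}$ ($A{\left(s \right)} = \left(s^{2} + s^{2}\right) + 14 = 2 s^{2} + 14 = 14 + 2 s^{2}$)
$I{\left(T \right)} = -80 + \frac{95 T}{96}$ ($I{\left(T \right)} = \left(-80 + T\right) + T \left(- \frac{1}{96}\right) = \left(-80 + T\right) - \frac{T}{96} = -80 + \frac{95 T}{96}$)
$- I{\left(A{\left(P \right)} \right)} = - (-80 + \frac{95 \left(14 + 2 \cdot 11^{2}\right)}{96}) = - (-80 + \frac{95 \left(14 + 2 \cdot 121\right)}{96}) = - (-80 + \frac{95 \left(14 + 242\right)}{96}) = - (-80 + \frac{95}{96} \cdot 256) = - (-80 + \frac{760}{3}) = \left(-1\right) \frac{520}{3} = - \frac{520}{3}$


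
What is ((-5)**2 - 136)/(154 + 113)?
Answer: -37/89 ≈ -0.41573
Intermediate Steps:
((-5)**2 - 136)/(154 + 113) = (25 - 136)/267 = (1/267)*(-111) = -37/89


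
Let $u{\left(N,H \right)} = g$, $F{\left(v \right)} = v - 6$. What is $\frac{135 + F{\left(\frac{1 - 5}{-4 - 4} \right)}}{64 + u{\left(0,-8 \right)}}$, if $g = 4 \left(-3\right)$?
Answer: $\frac{259}{104} \approx 2.4904$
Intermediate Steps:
$F{\left(v \right)} = -6 + v$
$g = -12$
$u{\left(N,H \right)} = -12$
$\frac{135 + F{\left(\frac{1 - 5}{-4 - 4} \right)}}{64 + u{\left(0,-8 \right)}} = \frac{135 - \left(6 - \frac{1 - 5}{-4 - 4}\right)}{64 - 12} = \frac{135 - \left(6 + \frac{4}{-8}\right)}{52} = \frac{135 - \frac{11}{2}}{52} = \frac{1}{52} \cdot \frac{259}{2} = \frac{259}{104}$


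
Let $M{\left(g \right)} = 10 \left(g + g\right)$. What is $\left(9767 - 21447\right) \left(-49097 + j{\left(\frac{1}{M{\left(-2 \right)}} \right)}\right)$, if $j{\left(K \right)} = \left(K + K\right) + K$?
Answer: $573453836$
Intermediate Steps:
$M{\left(g \right)} = 20 g$ ($M{\left(g \right)} = 10 \cdot 2 g = 20 g$)
$j{\left(K \right)} = 3 K$ ($j{\left(K \right)} = 2 K + K = 3 K$)
$\left(9767 - 21447\right) \left(-49097 + j{\left(\frac{1}{M{\left(-2 \right)}} \right)}\right) = \left(9767 - 21447\right) \left(-49097 + \frac{3}{20 \left(-2\right)}\right) = - 11680 \left(-49097 + \frac{3}{-40}\right) = - 11680 \left(-49097 + 3 \left(- \frac{1}{40}\right)\right) = - 11680 \left(-49097 - \frac{3}{40}\right) = \left(-11680\right) \left(- \frac{1963883}{40}\right) = 573453836$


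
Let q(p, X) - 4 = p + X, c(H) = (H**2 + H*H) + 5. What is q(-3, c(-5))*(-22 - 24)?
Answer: -2576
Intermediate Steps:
c(H) = 5 + 2*H**2 (c(H) = (H**2 + H**2) + 5 = 2*H**2 + 5 = 5 + 2*H**2)
q(p, X) = 4 + X + p (q(p, X) = 4 + (p + X) = 4 + (X + p) = 4 + X + p)
q(-3, c(-5))*(-22 - 24) = (4 + (5 + 2*(-5)**2) - 3)*(-22 - 24) = (4 + (5 + 2*25) - 3)*(-46) = (4 + (5 + 50) - 3)*(-46) = (4 + 55 - 3)*(-46) = 56*(-46) = -2576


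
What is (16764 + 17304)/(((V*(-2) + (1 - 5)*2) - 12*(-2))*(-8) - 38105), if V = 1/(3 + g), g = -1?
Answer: -34068/38225 ≈ -0.89125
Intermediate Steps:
V = ½ (V = 1/(3 - 1) = 1/2 = ½ ≈ 0.50000)
(16764 + 17304)/(((V*(-2) + (1 - 5)*2) - 12*(-2))*(-8) - 38105) = (16764 + 17304)/((((½)*(-2) + (1 - 5)*2) - 12*(-2))*(-8) - 38105) = 34068/(((-1 - 4*2) + 24)*(-8) - 38105) = 34068/(((-1 - 8) + 24)*(-8) - 38105) = 34068/((-9 + 24)*(-8) - 38105) = 34068/(15*(-8) - 38105) = 34068/(-120 - 38105) = 34068/(-38225) = 34068*(-1/38225) = -34068/38225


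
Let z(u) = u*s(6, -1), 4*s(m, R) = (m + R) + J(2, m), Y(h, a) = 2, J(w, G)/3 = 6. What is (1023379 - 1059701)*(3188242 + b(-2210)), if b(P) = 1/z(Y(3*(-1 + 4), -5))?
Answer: -2663476568896/23 ≈ -1.1580e+11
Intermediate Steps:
J(w, G) = 18 (J(w, G) = 3*6 = 18)
s(m, R) = 9/2 + R/4 + m/4 (s(m, R) = ((m + R) + 18)/4 = ((R + m) + 18)/4 = (18 + R + m)/4 = 9/2 + R/4 + m/4)
z(u) = 23*u/4 (z(u) = u*(9/2 + (1/4)*(-1) + (1/4)*6) = u*(9/2 - 1/4 + 3/2) = u*(23/4) = 23*u/4)
b(P) = 2/23 (b(P) = 1/((23/4)*2) = 1/(23/2) = 2/23)
(1023379 - 1059701)*(3188242 + b(-2210)) = (1023379 - 1059701)*(3188242 + 2/23) = -36322*73329568/23 = -2663476568896/23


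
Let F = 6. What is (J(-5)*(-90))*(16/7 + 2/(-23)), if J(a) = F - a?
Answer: -350460/161 ≈ -2176.8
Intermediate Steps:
J(a) = 6 - a
(J(-5)*(-90))*(16/7 + 2/(-23)) = ((6 - 1*(-5))*(-90))*(16/7 + 2/(-23)) = ((6 + 5)*(-90))*(16*(⅐) + 2*(-1/23)) = (11*(-90))*(16/7 - 2/23) = -990*354/161 = -350460/161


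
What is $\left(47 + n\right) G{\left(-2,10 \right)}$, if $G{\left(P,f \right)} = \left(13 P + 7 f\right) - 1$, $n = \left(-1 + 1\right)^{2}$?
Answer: $2021$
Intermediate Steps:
$n = 0$ ($n = 0^{2} = 0$)
$G{\left(P,f \right)} = -1 + 7 f + 13 P$ ($G{\left(P,f \right)} = \left(7 f + 13 P\right) - 1 = -1 + 7 f + 13 P$)
$\left(47 + n\right) G{\left(-2,10 \right)} = \left(47 + 0\right) \left(-1 + 7 \cdot 10 + 13 \left(-2\right)\right) = 47 \left(-1 + 70 - 26\right) = 47 \cdot 43 = 2021$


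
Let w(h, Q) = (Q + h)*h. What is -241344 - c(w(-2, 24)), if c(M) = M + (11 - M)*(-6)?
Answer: -240970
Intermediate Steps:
w(h, Q) = h*(Q + h)
c(M) = -66 + 7*M (c(M) = M + (-66 + 6*M) = -66 + 7*M)
-241344 - c(w(-2, 24)) = -241344 - (-66 + 7*(-2*(24 - 2))) = -241344 - (-66 + 7*(-2*22)) = -241344 - (-66 + 7*(-44)) = -241344 - (-66 - 308) = -241344 - 1*(-374) = -241344 + 374 = -240970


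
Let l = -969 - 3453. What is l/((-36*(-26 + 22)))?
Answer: -737/24 ≈ -30.708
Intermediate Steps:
l = -4422
l/((-36*(-26 + 22))) = -4422*(-1/(36*(-26 + 22))) = -4422/((-36*(-4))) = -4422/144 = -4422*1/144 = -737/24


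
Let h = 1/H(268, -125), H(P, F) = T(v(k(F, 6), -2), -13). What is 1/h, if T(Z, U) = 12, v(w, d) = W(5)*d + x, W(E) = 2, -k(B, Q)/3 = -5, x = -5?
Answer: 12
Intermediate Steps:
k(B, Q) = 15 (k(B, Q) = -3*(-5) = 15)
v(w, d) = -5 + 2*d (v(w, d) = 2*d - 5 = -5 + 2*d)
H(P, F) = 12
h = 1/12 ≈ 0.083333
1/h = 1/(1/12) = 12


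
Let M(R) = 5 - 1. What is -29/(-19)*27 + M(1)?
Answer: 859/19 ≈ 45.211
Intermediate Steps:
M(R) = 4
-29/(-19)*27 + M(1) = -29/(-19)*27 + 4 = -29*(-1/19)*27 + 4 = (29/19)*27 + 4 = 783/19 + 4 = 859/19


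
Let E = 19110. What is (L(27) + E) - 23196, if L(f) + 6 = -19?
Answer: -4111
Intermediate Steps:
L(f) = -25 (L(f) = -6 - 19 = -25)
(L(27) + E) - 23196 = (-25 + 19110) - 23196 = 19085 - 23196 = -4111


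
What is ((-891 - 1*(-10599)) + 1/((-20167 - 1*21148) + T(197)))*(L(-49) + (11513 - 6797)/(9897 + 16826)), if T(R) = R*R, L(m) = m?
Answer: -31741331471617/66967838 ≈ -4.7398e+5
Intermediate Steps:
T(R) = R²
((-891 - 1*(-10599)) + 1/((-20167 - 1*21148) + T(197)))*(L(-49) + (11513 - 6797)/(9897 + 16826)) = ((-891 - 1*(-10599)) + 1/((-20167 - 1*21148) + 197²))*(-49 + (11513 - 6797)/(9897 + 16826)) = ((-891 + 10599) + 1/((-20167 - 21148) + 38809))*(-49 + 4716/26723) = (9708 + 1/(-41315 + 38809))*(-49 + 4716*(1/26723)) = (9708 + 1/(-2506))*(-49 + 4716/26723) = (9708 - 1/2506)*(-1304711/26723) = (24328247/2506)*(-1304711/26723) = -31741331471617/66967838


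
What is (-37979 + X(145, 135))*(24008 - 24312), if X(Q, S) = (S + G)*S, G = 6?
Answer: 5758976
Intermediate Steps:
X(Q, S) = S*(6 + S) (X(Q, S) = (S + 6)*S = (6 + S)*S = S*(6 + S))
(-37979 + X(145, 135))*(24008 - 24312) = (-37979 + 135*(6 + 135))*(24008 - 24312) = (-37979 + 135*141)*(-304) = (-37979 + 19035)*(-304) = -18944*(-304) = 5758976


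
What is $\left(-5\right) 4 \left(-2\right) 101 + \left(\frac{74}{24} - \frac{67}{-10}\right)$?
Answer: $\frac{242987}{60} \approx 4049.8$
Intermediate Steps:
$\left(-5\right) 4 \left(-2\right) 101 + \left(\frac{74}{24} - \frac{67}{-10}\right) = \left(-20\right) \left(-2\right) 101 + \left(74 \cdot \frac{1}{24} - - \frac{67}{10}\right) = 40 \cdot 101 + \left(\frac{37}{12} + \frac{67}{10}\right) = 4040 + \frac{587}{60} = \frac{242987}{60}$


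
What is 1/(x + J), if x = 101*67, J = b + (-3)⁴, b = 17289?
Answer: 1/24137 ≈ 4.1430e-5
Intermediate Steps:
J = 17370 (J = 17289 + (-3)⁴ = 17289 + 81 = 17370)
x = 6767
1/(x + J) = 1/(6767 + 17370) = 1/24137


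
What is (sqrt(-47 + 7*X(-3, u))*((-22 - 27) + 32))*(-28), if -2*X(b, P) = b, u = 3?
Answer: 238*I*sqrt(146) ≈ 2875.8*I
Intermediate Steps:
X(b, P) = -b/2
(sqrt(-47 + 7*X(-3, u))*((-22 - 27) + 32))*(-28) = (sqrt(-47 + 7*(-1/2*(-3)))*((-22 - 27) + 32))*(-28) = (sqrt(-47 + 7*(3/2))*(-49 + 32))*(-28) = (sqrt(-47 + 21/2)*(-17))*(-28) = (sqrt(-73/2)*(-17))*(-28) = ((I*sqrt(146)/2)*(-17))*(-28) = -17*I*sqrt(146)/2*(-28) = 238*I*sqrt(146)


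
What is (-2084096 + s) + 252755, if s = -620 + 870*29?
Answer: -1806731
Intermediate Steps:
s = 24610 (s = -620 + 25230 = 24610)
(-2084096 + s) + 252755 = (-2084096 + 24610) + 252755 = -2059486 + 252755 = -1806731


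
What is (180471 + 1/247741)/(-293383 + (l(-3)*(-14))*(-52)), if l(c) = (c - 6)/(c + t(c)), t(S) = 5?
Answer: -44710066012/73494597319 ≈ -0.60835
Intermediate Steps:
l(c) = (-6 + c)/(5 + c) (l(c) = (c - 6)/(c + 5) = (-6 + c)/(5 + c))
(180471 + 1/247741)/(-293383 + (l(-3)*(-14))*(-52)) = (180471 + 1/247741)/(-293383 + (((-6 - 3)/(5 - 3))*(-14))*(-52)) = (180471 + 1/247741)/(-293383 + ((-9/2)*(-14))*(-52)) = 44710066012/(247741*(-293383 + (((½)*(-9))*(-14))*(-52))) = 44710066012/(247741*(-293383 - 9/2*(-14)*(-52))) = 44710066012/(247741*(-293383 + 63*(-52))) = 44710066012/(247741*(-293383 - 3276)) = (44710066012/247741)/(-296659) = (44710066012/247741)*(-1/296659) = -44710066012/73494597319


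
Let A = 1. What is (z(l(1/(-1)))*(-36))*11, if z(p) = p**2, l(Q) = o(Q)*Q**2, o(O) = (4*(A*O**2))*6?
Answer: -228096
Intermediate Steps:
o(O) = 24*O**2 (o(O) = (4*(1*O**2))*6 = (4*O**2)*6 = 24*O**2)
l(Q) = 24*Q**4 (l(Q) = (24*Q**2)*Q**2 = 24*Q**4)
(z(l(1/(-1)))*(-36))*11 = ((24*(1/(-1))**4)**2*(-36))*11 = ((24*(-1)**4)**2*(-36))*11 = ((24*1)**2*(-36))*11 = (24**2*(-36))*11 = (576*(-36))*11 = -20736*11 = -228096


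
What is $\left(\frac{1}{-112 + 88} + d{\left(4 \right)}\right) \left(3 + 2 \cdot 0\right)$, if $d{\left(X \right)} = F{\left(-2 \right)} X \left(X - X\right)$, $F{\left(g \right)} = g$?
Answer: $- \frac{1}{8} \approx -0.125$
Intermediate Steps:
$d{\left(X \right)} = 0$ ($d{\left(X \right)} = - 2 X \left(X - X\right) = - 2 X 0 = 0$)
$\left(\frac{1}{-112 + 88} + d{\left(4 \right)}\right) \left(3 + 2 \cdot 0\right) = \left(\frac{1}{-112 + 88} + 0\right) \left(3 + 2 \cdot 0\right) = \left(\frac{1}{-24} + 0\right) \left(3 + 0\right) = \left(- \frac{1}{24} + 0\right) 3 = \left(- \frac{1}{24}\right) 3 = - \frac{1}{8}$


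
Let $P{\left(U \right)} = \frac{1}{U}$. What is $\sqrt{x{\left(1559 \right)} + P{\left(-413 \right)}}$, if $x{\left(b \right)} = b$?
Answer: $\frac{\sqrt{265916658}}{413} \approx 39.484$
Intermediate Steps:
$\sqrt{x{\left(1559 \right)} + P{\left(-413 \right)}} = \sqrt{1559 + \frac{1}{-413}} = \sqrt{1559 - \frac{1}{413}} = \sqrt{\frac{643866}{413}} = \frac{\sqrt{265916658}}{413}$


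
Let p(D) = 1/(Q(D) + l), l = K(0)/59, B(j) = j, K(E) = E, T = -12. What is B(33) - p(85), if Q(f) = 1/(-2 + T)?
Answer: 47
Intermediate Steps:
l = 0 (l = 0/59 = 0*(1/59) = 0)
Q(f) = -1/14 (Q(f) = 1/(-2 - 12) = 1/(-14) = -1/14)
p(D) = -14 (p(D) = 1/(-1/14 + 0) = 1/(-1/14) = -14)
B(33) - p(85) = 33 - 1*(-14) = 33 + 14 = 47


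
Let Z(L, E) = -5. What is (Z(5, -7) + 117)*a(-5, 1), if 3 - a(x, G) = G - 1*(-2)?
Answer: 0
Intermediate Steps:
a(x, G) = 1 - G (a(x, G) = 3 - (G - 1*(-2)) = 3 - (G + 2) = 3 - (2 + G) = 3 + (-2 - G) = 1 - G)
(Z(5, -7) + 117)*a(-5, 1) = (-5 + 117)*(1 - 1*1) = 112*(1 - 1) = 112*0 = 0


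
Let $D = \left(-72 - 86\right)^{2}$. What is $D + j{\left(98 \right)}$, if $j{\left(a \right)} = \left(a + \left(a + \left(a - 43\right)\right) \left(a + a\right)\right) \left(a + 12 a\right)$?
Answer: $38354528$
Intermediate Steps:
$D = 24964$ ($D = \left(-158\right)^{2} = 24964$)
$j{\left(a \right)} = 13 a \left(a + 2 a \left(-43 + 2 a\right)\right)$ ($j{\left(a \right)} = \left(a + \left(a + \left(-43 + a\right)\right) 2 a\right) 13 a = \left(a + \left(-43 + 2 a\right) 2 a\right) 13 a = \left(a + 2 a \left(-43 + 2 a\right)\right) 13 a = 13 a \left(a + 2 a \left(-43 + 2 a\right)\right)$)
$D + j{\left(98 \right)} = 24964 + 98^{2} \left(-1105 + 52 \cdot 98\right) = 24964 + 9604 \left(-1105 + 5096\right) = 24964 + 9604 \cdot 3991 = 24964 + 38329564 = 38354528$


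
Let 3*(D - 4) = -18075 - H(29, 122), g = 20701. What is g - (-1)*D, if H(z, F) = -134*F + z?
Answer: 60359/3 ≈ 20120.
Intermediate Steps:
H(z, F) = z - 134*F
D = -1744/3 (D = 4 + (-18075 - (29 - 134*122))/3 = 4 + (-18075 - (29 - 16348))/3 = 4 + (-18075 - 1*(-16319))/3 = 4 + (-18075 + 16319)/3 = 4 + (⅓)*(-1756) = 4 - 1756/3 = -1744/3 ≈ -581.33)
g - (-1)*D = 20701 - (-1)*(-1744)/3 = 20701 - 1*1744/3 = 20701 - 1744/3 = 60359/3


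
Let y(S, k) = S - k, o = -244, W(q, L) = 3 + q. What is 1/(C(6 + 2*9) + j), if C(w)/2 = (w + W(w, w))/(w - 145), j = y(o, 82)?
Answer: -121/39548 ≈ -0.0030596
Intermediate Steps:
j = -326 (j = -244 - 1*82 = -244 - 82 = -326)
C(w) = 2*(3 + 2*w)/(-145 + w) (C(w) = 2*((w + (3 + w))/(w - 145)) = 2*((3 + 2*w)/(-145 + w)) = 2*(3 + 2*w)/(-145 + w))
1/(C(6 + 2*9) + j) = 1/(2*(3 + 2*(6 + 2*9))/(-145 + (6 + 2*9)) - 326) = 1/(2*(3 + 2*(6 + 18))/(-145 + (6 + 18)) - 326) = 1/(2*(3 + 2*24)/(-145 + 24) - 326) = 1/(2*(3 + 48)/(-121) - 326) = 1/(2*(-1/121)*51 - 326) = 1/(-102/121 - 326) = 1/(-39548/121) = -121/39548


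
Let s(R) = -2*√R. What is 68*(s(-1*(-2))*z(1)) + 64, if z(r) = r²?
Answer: 64 - 136*√2 ≈ -128.33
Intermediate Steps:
68*(s(-1*(-2))*z(1)) + 64 = 68*(-2*√2*1²) + 64 = 68*(-2*√2*1) + 64 = 68*(-2*√2) + 64 = -136*√2 + 64 = 64 - 136*√2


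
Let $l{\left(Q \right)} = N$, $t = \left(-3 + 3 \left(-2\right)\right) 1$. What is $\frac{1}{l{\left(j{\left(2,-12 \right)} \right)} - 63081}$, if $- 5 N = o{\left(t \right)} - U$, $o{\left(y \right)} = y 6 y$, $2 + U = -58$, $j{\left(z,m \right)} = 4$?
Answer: $- \frac{5}{315951} \approx -1.5825 \cdot 10^{-5}$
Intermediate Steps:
$t = -9$ ($t = \left(-3 - 6\right) 1 = \left(-9\right) 1 = -9$)
$U = -60$ ($U = -2 - 58 = -60$)
$o{\left(y \right)} = 6 y^{2}$ ($o{\left(y \right)} = 6 y y = 6 y^{2}$)
$N = - \frac{546}{5}$ ($N = - \frac{6 \left(-9\right)^{2} - -60}{5} = - \frac{6 \cdot 81 + 60}{5} = - \frac{486 + 60}{5} = \left(- \frac{1}{5}\right) 546 = - \frac{546}{5} \approx -109.2$)
$l{\left(Q \right)} = - \frac{546}{5}$
$\frac{1}{l{\left(j{\left(2,-12 \right)} \right)} - 63081} = \frac{1}{- \frac{546}{5} - 63081} = \frac{1}{- \frac{315951}{5}} = - \frac{5}{315951}$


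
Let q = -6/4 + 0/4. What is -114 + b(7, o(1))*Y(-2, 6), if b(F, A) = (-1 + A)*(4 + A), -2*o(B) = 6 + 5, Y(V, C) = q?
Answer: -1029/8 ≈ -128.63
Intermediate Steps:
q = -3/2 (q = -6*1/4 + 0*(1/4) = -3/2 + 0 = -3/2 ≈ -1.5000)
Y(V, C) = -3/2
o(B) = -11/2 (o(B) = -(6 + 5)/2 = -1/2*11 = -11/2)
-114 + b(7, o(1))*Y(-2, 6) = -114 + (-4 + (-11/2)**2 + 3*(-11/2))*(-3/2) = -114 + (-4 + 121/4 - 33/2)*(-3/2) = -114 + (39/4)*(-3/2) = -114 - 117/8 = -1029/8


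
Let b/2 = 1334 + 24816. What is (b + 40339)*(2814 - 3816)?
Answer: -92824278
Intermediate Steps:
b = 52300 (b = 2*(1334 + 24816) = 2*26150 = 52300)
(b + 40339)*(2814 - 3816) = (52300 + 40339)*(2814 - 3816) = 92639*(-1002) = -92824278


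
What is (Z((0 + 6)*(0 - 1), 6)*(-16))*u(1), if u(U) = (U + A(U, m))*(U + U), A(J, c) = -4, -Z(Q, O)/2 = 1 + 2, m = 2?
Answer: -576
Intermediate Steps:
Z(Q, O) = -6 (Z(Q, O) = -2*(1 + 2) = -2*3 = -6)
u(U) = 2*U*(-4 + U) (u(U) = (U - 4)*(U + U) = (-4 + U)*(2*U) = 2*U*(-4 + U))
(Z((0 + 6)*(0 - 1), 6)*(-16))*u(1) = (-6*(-16))*(2*1*(-4 + 1)) = 96*(2*1*(-3)) = 96*(-6) = -576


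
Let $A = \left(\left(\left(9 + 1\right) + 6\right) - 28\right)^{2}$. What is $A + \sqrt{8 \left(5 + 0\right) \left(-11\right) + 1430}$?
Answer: $144 + 3 \sqrt{110} \approx 175.46$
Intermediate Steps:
$A = 144$ ($A = \left(\left(10 + 6\right) - 28\right)^{2} = \left(16 - 28\right)^{2} = \left(-12\right)^{2} = 144$)
$A + \sqrt{8 \left(5 + 0\right) \left(-11\right) + 1430} = 144 + \sqrt{8 \left(5 + 0\right) \left(-11\right) + 1430} = 144 + \sqrt{8 \cdot 5 \left(-11\right) + 1430} = 144 + \sqrt{40 \left(-11\right) + 1430} = 144 + \sqrt{-440 + 1430} = 144 + \sqrt{990} = 144 + 3 \sqrt{110}$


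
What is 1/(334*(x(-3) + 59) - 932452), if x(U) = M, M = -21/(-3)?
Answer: -1/910408 ≈ -1.0984e-6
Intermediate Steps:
M = 7 (M = -21*(-⅓) = 7)
x(U) = 7
1/(334*(x(-3) + 59) - 932452) = 1/(334*(7 + 59) - 932452) = 1/(334*66 - 932452) = 1/(22044 - 932452) = 1/(-910408) = -1/910408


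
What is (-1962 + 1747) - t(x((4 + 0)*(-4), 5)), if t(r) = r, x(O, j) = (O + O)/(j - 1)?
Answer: -207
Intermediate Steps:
x(O, j) = 2*O/(-1 + j) (x(O, j) = (2*O)/(-1 + j) = 2*O/(-1 + j))
(-1962 + 1747) - t(x((4 + 0)*(-4), 5)) = (-1962 + 1747) - 2*(4 + 0)*(-4)/(-1 + 5) = -215 - 2*4*(-4)/4 = -215 - 2*(-16)/4 = -215 - 1*(-8) = -215 + 8 = -207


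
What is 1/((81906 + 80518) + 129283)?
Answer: 1/291707 ≈ 3.4281e-6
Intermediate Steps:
1/((81906 + 80518) + 129283) = 1/(162424 + 129283) = 1/291707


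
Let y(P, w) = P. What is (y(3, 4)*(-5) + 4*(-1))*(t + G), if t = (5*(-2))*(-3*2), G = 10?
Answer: -1330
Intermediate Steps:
t = 60 (t = -10*(-6) = 60)
(y(3, 4)*(-5) + 4*(-1))*(t + G) = (3*(-5) + 4*(-1))*(60 + 10) = (-15 - 4)*70 = -19*70 = -1330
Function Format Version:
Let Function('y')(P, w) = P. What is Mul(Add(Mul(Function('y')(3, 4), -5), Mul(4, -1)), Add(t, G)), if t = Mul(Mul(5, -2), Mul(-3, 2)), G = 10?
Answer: -1330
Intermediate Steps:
t = 60 (t = Mul(-10, -6) = 60)
Mul(Add(Mul(Function('y')(3, 4), -5), Mul(4, -1)), Add(t, G)) = Mul(Add(Mul(3, -5), Mul(4, -1)), Add(60, 10)) = Mul(Add(-15, -4), 70) = Mul(-19, 70) = -1330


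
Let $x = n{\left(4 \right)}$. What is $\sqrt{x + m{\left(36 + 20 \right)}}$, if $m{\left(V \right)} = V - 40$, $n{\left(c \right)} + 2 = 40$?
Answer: $3 \sqrt{6} \approx 7.3485$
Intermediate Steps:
$n{\left(c \right)} = 38$ ($n{\left(c \right)} = -2 + 40 = 38$)
$x = 38$
$m{\left(V \right)} = -40 + V$
$\sqrt{x + m{\left(36 + 20 \right)}} = \sqrt{38 + \left(-40 + \left(36 + 20\right)\right)} = \sqrt{38 + \left(-40 + 56\right)} = \sqrt{38 + 16} = \sqrt{54} = 3 \sqrt{6}$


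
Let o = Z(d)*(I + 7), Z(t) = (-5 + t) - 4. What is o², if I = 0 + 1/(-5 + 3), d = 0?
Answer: 13689/4 ≈ 3422.3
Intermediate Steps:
I = -½ (I = 0 + 1/(-2) = 0 - ½ = -½ ≈ -0.50000)
Z(t) = -9 + t
o = -117/2 (o = (-9 + 0)*(-½ + 7) = -9*13/2 = -117/2 ≈ -58.500)
o² = (-117/2)² = 13689/4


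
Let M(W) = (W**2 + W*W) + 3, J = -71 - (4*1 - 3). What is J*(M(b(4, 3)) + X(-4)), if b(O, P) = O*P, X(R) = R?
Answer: -20664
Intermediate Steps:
J = -72 (J = -71 - (4 - 3) = -71 - 1*1 = -71 - 1 = -72)
M(W) = 3 + 2*W**2 (M(W) = (W**2 + W**2) + 3 = 2*W**2 + 3 = 3 + 2*W**2)
J*(M(b(4, 3)) + X(-4)) = -72*((3 + 2*(4*3)**2) - 4) = -72*((3 + 2*12**2) - 4) = -72*((3 + 2*144) - 4) = -72*((3 + 288) - 4) = -72*(291 - 4) = -72*287 = -20664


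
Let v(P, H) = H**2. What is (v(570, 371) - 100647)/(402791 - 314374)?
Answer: 36994/88417 ≈ 0.41840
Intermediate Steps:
(v(570, 371) - 100647)/(402791 - 314374) = (371**2 - 100647)/(402791 - 314374) = (137641 - 100647)/88417 = 36994*(1/88417) = 36994/88417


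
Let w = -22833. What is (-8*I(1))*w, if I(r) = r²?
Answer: 182664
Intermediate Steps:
(-8*I(1))*w = -8*1²*(-22833) = -8*1*(-22833) = -8*(-22833) = 182664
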